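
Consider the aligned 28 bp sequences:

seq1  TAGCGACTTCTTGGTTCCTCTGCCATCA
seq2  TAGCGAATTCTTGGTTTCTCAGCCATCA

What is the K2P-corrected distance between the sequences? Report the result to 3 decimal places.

Of 28 sites, 1 differences are transitions and 2 are transversions, so P = 1/28 ≈ 0.035714 and Q = 2/28 ≈ 0.071429.
Under the Kimura two-parameter model, d = −½ ln(1 − 2P − Q) − ¼ ln(1 − 2Q).
1 − 2P − Q = 0.857143, giving −½ ln(0.857143) = 0.077075.
1 − 2Q = 0.857142, giving −¼ ln(0.857142) = 0.038538.
d = 0.077075 + 0.038538 = 0.115613.

0.116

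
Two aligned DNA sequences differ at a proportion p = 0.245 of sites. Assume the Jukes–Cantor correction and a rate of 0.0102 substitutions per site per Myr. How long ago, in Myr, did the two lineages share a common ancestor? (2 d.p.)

d = −(3/4) ln(1 − 4p/3) = −0.75 ln(1 − 0.326667) = −0.75 ln(0.673333)
  = −0.75 × (-0.395515) = 0.296636 substitutions/site.
Under a molecular clock d = 2μt, so t = d/(2μ) = 0.296636 / (2 × 0.0102) = 14.54 Myr.

14.54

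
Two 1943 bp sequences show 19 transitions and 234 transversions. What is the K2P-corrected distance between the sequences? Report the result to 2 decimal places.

P = 19/1943 ≈ 0.009779 and Q = 234/1943 ≈ 0.120432.
Under the Kimura two-parameter model, d = −½ ln(1 − 2P − Q) − ¼ ln(1 − 2Q).
1 − 2P − Q = 0.86001, giving −½ ln(0.86001) = 0.075406.
1 − 2Q = 0.759136, giving −¼ ln(0.759136) = 0.068894.
d = 0.075406 + 0.068894 = 0.144300.

0.14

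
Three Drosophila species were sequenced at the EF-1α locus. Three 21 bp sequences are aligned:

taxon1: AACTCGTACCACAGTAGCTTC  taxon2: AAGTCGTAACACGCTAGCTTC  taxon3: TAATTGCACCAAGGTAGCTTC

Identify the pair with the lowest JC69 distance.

taxon1–taxon2: 4/21 differ, p = 0.190, d = 0.220.
taxon1–taxon3: 6/21 differ, p = 0.286, d = 0.360.
taxon2–taxon3: 7/21 differ, p = 0.333, d = 0.441.
The smallest distance is between taxon1 and taxon2.

taxon1 and taxon2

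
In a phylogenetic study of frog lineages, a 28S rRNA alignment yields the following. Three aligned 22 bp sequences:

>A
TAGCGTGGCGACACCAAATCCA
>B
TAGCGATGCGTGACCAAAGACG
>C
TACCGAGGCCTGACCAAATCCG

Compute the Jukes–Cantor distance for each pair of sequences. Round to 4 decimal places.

A–B: 7/22 sites differ → p ≈ 0.318182, d = −0.75 ln(1 − 0.424243) = 0.414052 ≈ 0.4141.
A–C: 6/22 sites differ → p ≈ 0.272727, d = −0.75 ln(1 − 0.363636) = 0.338988 ≈ 0.3390.
B–C: 5/22 sites differ → p ≈ 0.227273, d = −0.75 ln(1 − 0.303031) = 0.270761 ≈ 0.2708.

d(A,B) = 0.4141, d(A,C) = 0.3390, d(B,C) = 0.2708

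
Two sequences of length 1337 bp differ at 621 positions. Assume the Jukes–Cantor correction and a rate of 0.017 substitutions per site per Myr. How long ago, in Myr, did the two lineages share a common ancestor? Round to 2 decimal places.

p = 621/1337 ≈ 0.464473.
d = −(3/4) ln(1 − 4p/3) = −0.75 ln(1 − 0.619297) = −0.75 ln(0.380703)
  = −0.75 × (-0.965736) = 0.724302 substitutions/site.
Under a molecular clock d = 2μt, so t = d/(2μ) = 0.724302 / (2 × 0.017) = 21.30 Myr.

21.30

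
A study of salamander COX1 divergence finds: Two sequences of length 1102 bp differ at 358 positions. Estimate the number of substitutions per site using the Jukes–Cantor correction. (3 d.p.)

0.426

p = 358/1102 ≈ 0.324864.
d = −(3/4) ln(1 − 4p/3) = −0.75 ln(1 − 0.433152) = −0.75 ln(0.566848)
  = −0.75 × (-0.567664) = 0.425748 substitutions/site.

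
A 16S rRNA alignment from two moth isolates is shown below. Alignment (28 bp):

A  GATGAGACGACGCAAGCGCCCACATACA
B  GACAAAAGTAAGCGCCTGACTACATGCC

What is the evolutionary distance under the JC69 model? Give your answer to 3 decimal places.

0.824

The sequences differ at 14 of 28 sites, so p = 14/28 = 0.5.
d = −(3/4) ln(1 − 4p/3) = −0.75 ln(1 − 0.666667) = −0.75 ln(0.333333)
  = −0.75 × (-1.098613) = 0.823960 substitutions/site.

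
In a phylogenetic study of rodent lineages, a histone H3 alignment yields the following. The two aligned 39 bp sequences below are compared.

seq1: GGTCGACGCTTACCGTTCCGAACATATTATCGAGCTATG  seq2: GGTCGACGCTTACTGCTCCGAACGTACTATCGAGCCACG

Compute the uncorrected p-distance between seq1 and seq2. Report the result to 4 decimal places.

The sequences differ at 6 of 39 positions (sites 14, 16, 24, 27, 36, 38).
p = 6/39 = 0.153846… ≈ 0.1538 (to 4 d.p.).

0.1538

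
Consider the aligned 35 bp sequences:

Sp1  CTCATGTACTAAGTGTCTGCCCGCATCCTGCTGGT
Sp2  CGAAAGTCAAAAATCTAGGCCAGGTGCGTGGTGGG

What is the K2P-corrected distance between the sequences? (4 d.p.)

Of 35 sites, 1 differences are transitions and 16 are transversions, so P = 1/35 ≈ 0.028571 and Q = 16/35 ≈ 0.457143.
Under the Kimura two-parameter model, d = −½ ln(1 − 2P − Q) − ¼ ln(1 − 2Q).
1 − 2P − Q = 0.485715, giving −½ ln(0.485715) = 0.361067.
1 − 2Q = 0.085714, giving −¼ ln(0.085714) = 0.614185.
d = 0.361067 + 0.614185 = 0.975252.

0.9753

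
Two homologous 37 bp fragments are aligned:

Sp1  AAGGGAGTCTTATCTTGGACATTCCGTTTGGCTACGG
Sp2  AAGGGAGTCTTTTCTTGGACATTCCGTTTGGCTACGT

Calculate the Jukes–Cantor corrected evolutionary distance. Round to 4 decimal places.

0.0561

The sequences differ at 2 of 37 sites (12, 37), so p = 2/37 ≈ 0.054054.
d = −(3/4) ln(1 − 4p/3) = −0.75 ln(1 − 0.072072) = −0.75 ln(0.927928)
  = −0.75 × (-0.074801) = 0.056101 substitutions/site.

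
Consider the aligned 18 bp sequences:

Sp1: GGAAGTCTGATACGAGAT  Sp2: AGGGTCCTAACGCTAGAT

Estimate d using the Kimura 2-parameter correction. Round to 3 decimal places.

Of 18 sites, 7 differences are transitions and 2 are transversions, so P = 7/18 ≈ 0.388889 and Q = 2/18 ≈ 0.111111.
Under the Kimura two-parameter model, d = −½ ln(1 − 2P − Q) − ¼ ln(1 − 2Q).
1 − 2P − Q = 0.111111, giving −½ ln(0.111111) = 1.098613.
1 − 2Q = 0.777778, giving −¼ ln(0.777778) = 0.062829.
d = 1.098613 + 0.062829 = 1.161442.

1.161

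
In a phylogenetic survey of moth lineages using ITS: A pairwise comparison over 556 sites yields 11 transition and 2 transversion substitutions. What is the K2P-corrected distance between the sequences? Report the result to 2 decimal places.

0.02

P = 11/556 ≈ 0.019784 and Q = 2/556 ≈ 0.003597.
Under the Kimura two-parameter model, d = −½ ln(1 − 2P − Q) − ¼ ln(1 − 2Q).
1 − 2P − Q = 0.956835, giving −½ ln(0.956835) = 0.022062.
1 − 2Q = 0.992806, giving −¼ ln(0.992806) = 0.001805.
d = 0.022062 + 0.001805 = 0.023867.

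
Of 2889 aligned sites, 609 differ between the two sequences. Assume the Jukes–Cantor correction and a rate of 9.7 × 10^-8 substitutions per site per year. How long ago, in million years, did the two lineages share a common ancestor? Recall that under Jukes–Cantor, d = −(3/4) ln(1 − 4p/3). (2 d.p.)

1.28

p = 609/2889 ≈ 0.2108.
d = −(3/4) ln(1 − 4p/3) = −0.75 ln(1 − 0.281067) = −0.75 ln(0.718933)
  = −0.75 × (-0.329987) = 0.247490 substitutions/site.
Under a molecular clock d = 2μt, so t = d/(2μ) = 0.247490 / (2 × 9.7 × 10^-8) = 1.28 million years.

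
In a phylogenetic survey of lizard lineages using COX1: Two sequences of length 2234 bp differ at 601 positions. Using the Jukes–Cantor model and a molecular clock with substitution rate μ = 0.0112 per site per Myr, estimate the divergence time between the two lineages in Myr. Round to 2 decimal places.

p = 601/2234 ≈ 0.269024.
d = −(3/4) ln(1 − 4p/3) = −0.75 ln(1 − 0.358699) = −0.75 ln(0.641301)
  = −0.75 × (-0.444256) = 0.333192 substitutions/site.
Under a molecular clock d = 2μt, so t = d/(2μ) = 0.333192 / (2 × 0.0112) = 14.87 Myr.

14.87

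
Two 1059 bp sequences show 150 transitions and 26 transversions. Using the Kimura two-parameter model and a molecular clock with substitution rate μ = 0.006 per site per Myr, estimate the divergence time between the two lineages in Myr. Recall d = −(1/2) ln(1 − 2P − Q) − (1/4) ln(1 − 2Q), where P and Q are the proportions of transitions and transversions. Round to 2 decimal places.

P = 150/1059 ≈ 0.141643 and Q = 26/1059 ≈ 0.024551.
Under the Kimura two-parameter model, d = −½ ln(1 − 2P − Q) − ¼ ln(1 − 2Q).
1 − 2P − Q = 0.692163, giving −½ ln(0.692163) = 0.183967.
1 − 2Q = 0.950898, giving −¼ ln(0.950898) = 0.012587.
d = 0.183967 + 0.012587 = 0.196554.
Under a molecular clock d = 2μt, so t = d/(2μ) = 0.196554 / (2 × 0.006) = 16.38 Myr.

16.38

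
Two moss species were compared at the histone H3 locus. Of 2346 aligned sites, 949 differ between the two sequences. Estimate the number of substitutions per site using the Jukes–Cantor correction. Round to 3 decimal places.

0.581

p = 949/2346 ≈ 0.404518.
d = −(3/4) ln(1 − 4p/3) = −0.75 ln(1 − 0.539357) = −0.75 ln(0.460643)
  = −0.75 × (-0.775132) = 0.581349 substitutions/site.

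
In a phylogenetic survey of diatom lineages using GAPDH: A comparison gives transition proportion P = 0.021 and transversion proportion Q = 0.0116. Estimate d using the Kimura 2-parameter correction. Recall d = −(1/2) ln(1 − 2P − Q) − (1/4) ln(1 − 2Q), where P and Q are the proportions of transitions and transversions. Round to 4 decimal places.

0.0334

Under the Kimura two-parameter model, d = −½ ln(1 − 2P − Q) − ¼ ln(1 − 2Q).
1 − 2P − Q = 0.9464, giving −½ ln(0.9464) = 0.027545.
1 − 2Q = 0.9768, giving −¼ ln(0.9768) = 0.005868.
d = 0.027545 + 0.005868 = 0.033413.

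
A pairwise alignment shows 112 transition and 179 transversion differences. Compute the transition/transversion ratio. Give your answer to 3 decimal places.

R = 112/179 = 0.625698… ≈ 0.626 (to 3 d.p.).

0.626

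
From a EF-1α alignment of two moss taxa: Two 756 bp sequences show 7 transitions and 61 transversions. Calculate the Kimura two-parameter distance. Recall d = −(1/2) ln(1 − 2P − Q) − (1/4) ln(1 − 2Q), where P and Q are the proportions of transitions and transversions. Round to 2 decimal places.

0.10

P = 7/756 ≈ 0.009259 and Q = 61/756 ≈ 0.080688.
Under the Kimura two-parameter model, d = −½ ln(1 − 2P − Q) − ¼ ln(1 − 2Q).
1 − 2P − Q = 0.900794, giving −½ ln(0.900794) = 0.052239.
1 − 2Q = 0.838624, giving −¼ ln(0.838624) = 0.043998.
d = 0.052239 + 0.043998 = 0.096237.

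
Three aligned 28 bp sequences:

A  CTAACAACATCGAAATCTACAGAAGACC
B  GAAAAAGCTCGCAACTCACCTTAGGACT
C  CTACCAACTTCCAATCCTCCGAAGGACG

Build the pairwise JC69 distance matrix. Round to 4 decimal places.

A–B: 15/28 sites differ → p ≈ 0.535714, d = −0.75 ln(1 − 0.714285) = 0.939570 ≈ 0.9396.
A–C: 10/28 sites differ → p ≈ 0.357143, d = −0.75 ln(1 − 0.476191) = 0.484971 ≈ 0.4850.
B–C: 13/28 sites differ → p ≈ 0.464286, d = −0.75 ln(1 − 0.619048) = 0.723811 ≈ 0.7238.

d(A,B) = 0.9396, d(A,C) = 0.4850, d(B,C) = 0.7238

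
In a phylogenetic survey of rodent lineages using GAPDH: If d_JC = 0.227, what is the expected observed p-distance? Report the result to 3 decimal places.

p = (3/4)(1 − e^(−4d/3)) = 0.75 × (1 − e^(-0.302667)) = 0.75 × (1 − 0.738845) = 0.195866.

0.196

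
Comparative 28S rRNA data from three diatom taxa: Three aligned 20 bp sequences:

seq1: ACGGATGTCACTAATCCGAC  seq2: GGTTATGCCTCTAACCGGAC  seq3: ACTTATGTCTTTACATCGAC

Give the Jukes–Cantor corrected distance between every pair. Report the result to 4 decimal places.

d(seq1,seq2) = 0.5716, d(seq1,seq3) = 0.4715, d(seq2,seq3) = 0.5716

seq1–seq2: 8/20 sites differ → p = 0.4, d = −0.75 ln(1 − 0.533333) = 0.571605 ≈ 0.5716.
seq1–seq3: 7/20 sites differ → p = 0.35, d = −0.75 ln(1 − 0.466667) = 0.471457 ≈ 0.4715.
seq2–seq3: 8/20 sites differ → p = 0.4, d = −0.75 ln(1 − 0.533333) = 0.571605 ≈ 0.5716.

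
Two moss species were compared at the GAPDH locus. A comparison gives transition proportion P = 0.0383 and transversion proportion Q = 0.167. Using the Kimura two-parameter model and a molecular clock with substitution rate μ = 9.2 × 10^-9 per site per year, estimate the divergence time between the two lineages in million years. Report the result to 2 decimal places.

13.11

Under the Kimura two-parameter model, d = −½ ln(1 − 2P − Q) − ¼ ln(1 − 2Q).
1 − 2P − Q = 0.7564, giving −½ ln(0.7564) = 0.139592.
1 − 2Q = 0.666, giving −¼ ln(0.666) = 0.101616.
d = 0.139592 + 0.101616 = 0.241208.
Under a molecular clock d = 2μt, so t = d/(2μ) = 0.241208 / (2 × 9.2 × 10^-9) = 13.11 million years.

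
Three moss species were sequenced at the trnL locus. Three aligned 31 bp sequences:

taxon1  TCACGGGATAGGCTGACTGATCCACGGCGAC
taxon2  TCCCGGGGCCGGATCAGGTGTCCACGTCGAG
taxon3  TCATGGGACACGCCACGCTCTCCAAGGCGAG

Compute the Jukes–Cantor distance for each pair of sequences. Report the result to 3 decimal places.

d(taxon1,taxon2) = 0.544, d(taxon1,taxon3) = 0.544, d(taxon2,taxon3) = 0.614

taxon1–taxon2: 12/31 sites differ → p ≈ 0.387097, d = −0.75 ln(1 − 0.516129) = 0.544453 ≈ 0.544.
taxon1–taxon3: 12/31 sites differ → p ≈ 0.387097, d = −0.75 ln(1 − 0.516129) = 0.544453 ≈ 0.544.
taxon2–taxon3: 13/31 sites differ → p ≈ 0.419355, d = −0.75 ln(1 − 0.55914) = 0.614271 ≈ 0.614.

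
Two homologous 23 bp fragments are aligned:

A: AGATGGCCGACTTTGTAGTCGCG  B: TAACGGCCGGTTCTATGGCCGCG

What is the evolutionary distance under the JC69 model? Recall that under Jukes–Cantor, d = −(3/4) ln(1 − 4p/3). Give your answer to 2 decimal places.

0.55

The sequences differ at 9 of 23 sites (1, 2, 4, 10, 11, 13, 15, 17, 19), so p = 9/23 ≈ 0.391304.
d = −(3/4) ln(1 − 4p/3) = −0.75 ln(1 − 0.521739) = −0.75 ln(0.478261)
  = −0.75 × (-0.737599) = 0.553199 substitutions/site.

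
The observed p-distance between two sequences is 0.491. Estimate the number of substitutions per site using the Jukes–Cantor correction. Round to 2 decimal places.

d = −(3/4) ln(1 − 4p/3) = −0.75 ln(1 − 0.654667) = −0.75 ln(0.345333)
  = −0.75 × (-1.063246) = 0.797435 substitutions/site.

0.80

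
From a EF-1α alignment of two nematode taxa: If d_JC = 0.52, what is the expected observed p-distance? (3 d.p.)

p = (3/4)(1 − e^(−4d/3)) = 0.75 × (1 − e^(-0.693333)) = 0.75 × (1 − 0.499907) = 0.375070.

0.375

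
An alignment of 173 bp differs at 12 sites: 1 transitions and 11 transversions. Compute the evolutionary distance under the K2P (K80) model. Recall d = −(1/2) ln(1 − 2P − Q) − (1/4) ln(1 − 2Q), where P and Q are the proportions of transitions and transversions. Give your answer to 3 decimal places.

0.073

P = 1/173 ≈ 0.00578 and Q = 11/173 ≈ 0.063584.
Under the Kimura two-parameter model, d = −½ ln(1 − 2P − Q) − ¼ ln(1 − 2Q).
1 − 2P − Q = 0.924856, giving −½ ln(0.924856) = 0.039059.
1 − 2Q = 0.872832, giving −¼ ln(0.872832) = 0.034003.
d = 0.039059 + 0.034003 = 0.073062.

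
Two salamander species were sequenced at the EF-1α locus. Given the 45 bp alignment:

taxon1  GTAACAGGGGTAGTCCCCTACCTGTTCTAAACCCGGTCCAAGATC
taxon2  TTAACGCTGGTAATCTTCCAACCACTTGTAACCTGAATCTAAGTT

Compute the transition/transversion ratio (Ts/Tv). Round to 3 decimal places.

Transitions are A↔G and C↔T; transversions are all other mismatches.
Transitions: 15. Transversions: 8.
R = 15/8 = 1.875.

1.875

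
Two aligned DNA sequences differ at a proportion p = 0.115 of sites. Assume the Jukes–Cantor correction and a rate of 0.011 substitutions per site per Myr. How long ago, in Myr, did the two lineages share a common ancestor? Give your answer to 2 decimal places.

d = −(3/4) ln(1 − 4p/3) = −0.75 ln(1 − 0.153333) = −0.75 ln(0.846667)
  = −0.75 × (-0.166448) = 0.124836 substitutions/site.
Under a molecular clock d = 2μt, so t = d/(2μ) = 0.124836 / (2 × 0.011) = 5.67 Myr.

5.67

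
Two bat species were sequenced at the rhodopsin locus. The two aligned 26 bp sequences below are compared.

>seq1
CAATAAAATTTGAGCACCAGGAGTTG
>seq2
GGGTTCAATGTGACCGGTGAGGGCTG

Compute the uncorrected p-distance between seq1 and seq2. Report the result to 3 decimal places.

The sequences differ at 14 of 26 positions.
p = 14/26 = 0.538461… ≈ 0.538 (to 3 d.p.).

0.538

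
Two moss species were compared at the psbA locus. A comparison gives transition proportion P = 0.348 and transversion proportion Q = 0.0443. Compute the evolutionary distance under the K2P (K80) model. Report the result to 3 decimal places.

Under the Kimura two-parameter model, d = −½ ln(1 − 2P − Q) − ¼ ln(1 − 2Q).
1 − 2P − Q = 0.2597, giving −½ ln(0.2597) = 0.674114.
1 − 2Q = 0.9114, giving −¼ ln(0.9114) = 0.023193.
d = 0.674114 + 0.023193 = 0.697307.

0.697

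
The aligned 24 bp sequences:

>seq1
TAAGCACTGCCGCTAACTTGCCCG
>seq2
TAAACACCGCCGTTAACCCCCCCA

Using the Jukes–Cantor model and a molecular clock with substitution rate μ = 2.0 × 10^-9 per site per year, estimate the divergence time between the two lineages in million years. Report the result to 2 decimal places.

The sequences differ at 7 of 24 sites (4, 8, 13, 18, 19, 20, 24), so p = 7/24 ≈ 0.291667.
d = −(3/4) ln(1 − 4p/3) = −0.75 ln(1 − 0.388889) = −0.75 ln(0.611111)
  = −0.75 × (-0.492477) = 0.369358 substitutions/site.
Under a molecular clock d = 2μt, so t = d/(2μ) = 0.369358 / (2 × 2.0 × 10^-9) = 92.34 million years.

92.34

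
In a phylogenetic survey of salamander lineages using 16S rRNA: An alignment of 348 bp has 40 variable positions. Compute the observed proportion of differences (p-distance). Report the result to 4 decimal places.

p = 40/348 = 0.114942… ≈ 0.1149 (to 4 d.p.).

0.1149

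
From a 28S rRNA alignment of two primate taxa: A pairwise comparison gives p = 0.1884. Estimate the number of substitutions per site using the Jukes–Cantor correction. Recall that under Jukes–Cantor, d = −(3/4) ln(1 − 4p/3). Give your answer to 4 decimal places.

d = −(3/4) ln(1 − 4p/3) = −0.75 ln(1 − 0.2512) = −0.75 ln(0.7488)
  = −0.75 × (-0.289283) = 0.216962 substitutions/site.

0.2170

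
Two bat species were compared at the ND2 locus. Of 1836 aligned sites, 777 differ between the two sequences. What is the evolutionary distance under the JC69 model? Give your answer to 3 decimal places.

p = 777/1836 ≈ 0.423203.
d = −(3/4) ln(1 − 4p/3) = −0.75 ln(1 − 0.564271) = −0.75 ln(0.435729)
  = −0.75 × (-0.830735) = 0.623051 substitutions/site.

0.623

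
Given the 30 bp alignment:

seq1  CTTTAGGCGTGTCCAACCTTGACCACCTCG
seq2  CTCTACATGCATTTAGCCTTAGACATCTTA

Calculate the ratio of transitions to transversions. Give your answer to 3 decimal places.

Transitions are A↔G and C↔T; transversions are all other mismatches.
Transitions: 13. Transversions: 2.
R = 13/2 = 6.500.

6.500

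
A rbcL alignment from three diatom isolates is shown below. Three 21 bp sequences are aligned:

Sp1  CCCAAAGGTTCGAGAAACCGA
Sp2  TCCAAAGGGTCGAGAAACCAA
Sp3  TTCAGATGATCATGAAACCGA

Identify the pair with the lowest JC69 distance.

Sp1 and Sp2

Sp1–Sp2: 3/21 differ, p = 0.143, d = 0.158.
Sp1–Sp3: 7/21 differ, p = 0.333, d = 0.441.
Sp2–Sp3: 7/21 differ, p = 0.333, d = 0.441.
The smallest distance is between Sp1 and Sp2.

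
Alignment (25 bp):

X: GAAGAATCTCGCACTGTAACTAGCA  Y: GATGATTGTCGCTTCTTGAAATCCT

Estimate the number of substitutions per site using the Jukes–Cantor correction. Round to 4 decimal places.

0.8865

The sequences differ at 13 of 25 sites, so p = 13/25 = 0.52.
d = −(3/4) ln(1 − 4p/3) = −0.75 ln(1 − 0.693333) = −0.75 ln(0.306667)
  = −0.75 × (-1.181993) = 0.886495 substitutions/site.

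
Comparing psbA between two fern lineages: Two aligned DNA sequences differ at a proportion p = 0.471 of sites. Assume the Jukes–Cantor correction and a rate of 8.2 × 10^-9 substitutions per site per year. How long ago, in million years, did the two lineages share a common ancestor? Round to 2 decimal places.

45.22

d = −(3/4) ln(1 − 4p/3) = −0.75 ln(1 − 0.628) = −0.75 ln(0.372)
  = −0.75 × (-0.988861) = 0.741646 substitutions/site.
Under a molecular clock d = 2μt, so t = d/(2μ) = 0.741646 / (2 × 8.2 × 10^-9) = 45.22 million years.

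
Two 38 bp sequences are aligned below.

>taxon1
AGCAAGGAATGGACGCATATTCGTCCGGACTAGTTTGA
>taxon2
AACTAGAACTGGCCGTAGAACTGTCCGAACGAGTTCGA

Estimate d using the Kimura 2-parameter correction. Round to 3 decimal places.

Of 38 sites, 7 differences are transitions and 6 are transversions, so P = 7/38 ≈ 0.184211 and Q = 6/38 ≈ 0.157895.
Under the Kimura two-parameter model, d = −½ ln(1 − 2P − Q) − ¼ ln(1 − 2Q).
1 − 2P − Q = 0.473683, giving −½ ln(0.473683) = 0.373608.
1 − 2Q = 0.68421, giving −¼ ln(0.68421) = 0.094873.
d = 0.373608 + 0.094873 = 0.468481.

0.468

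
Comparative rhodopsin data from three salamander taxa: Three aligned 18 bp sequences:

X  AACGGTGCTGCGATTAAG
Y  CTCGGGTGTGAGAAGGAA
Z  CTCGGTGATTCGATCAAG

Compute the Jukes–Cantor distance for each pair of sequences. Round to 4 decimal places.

d(X,Y) = 1.0124, d(X,Z) = 0.3470, d(Y,Z) = 0.8240

X–Y: 10/18 sites differ → p ≈ 0.555556, d = −0.75 ln(1 − 0.740741) = 1.012446 ≈ 1.0124.
X–Z: 5/18 sites differ → p ≈ 0.277778, d = −0.75 ln(1 − 0.370371) = 0.346968 ≈ 0.3470.
Y–Z: 9/18 sites differ → p = 0.5, d = −0.75 ln(1 − 0.666667) = 0.823960 ≈ 0.8240.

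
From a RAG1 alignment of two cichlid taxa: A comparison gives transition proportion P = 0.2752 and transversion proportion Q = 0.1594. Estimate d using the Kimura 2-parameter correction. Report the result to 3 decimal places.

0.715

Under the Kimura two-parameter model, d = −½ ln(1 − 2P − Q) − ¼ ln(1 − 2Q).
1 − 2P − Q = 0.2902, giving −½ ln(0.2902) = 0.618592.
1 − 2Q = 0.6812, giving −¼ ln(0.6812) = 0.095975.
d = 0.618592 + 0.095975 = 0.714567.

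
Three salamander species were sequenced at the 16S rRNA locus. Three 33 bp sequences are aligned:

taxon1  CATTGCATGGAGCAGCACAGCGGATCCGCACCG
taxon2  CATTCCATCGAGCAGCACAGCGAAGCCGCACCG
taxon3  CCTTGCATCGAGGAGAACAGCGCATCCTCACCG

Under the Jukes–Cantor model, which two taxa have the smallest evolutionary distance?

taxon1–taxon2: 4/33 differ, p = 0.121, d = 0.132.
taxon1–taxon3: 6/33 differ, p = 0.182, d = 0.208.
taxon2–taxon3: 7/33 differ, p = 0.212, d = 0.249.
The smallest distance is between taxon1 and taxon2.

taxon1 and taxon2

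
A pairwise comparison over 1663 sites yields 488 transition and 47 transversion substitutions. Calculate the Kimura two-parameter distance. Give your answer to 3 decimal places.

0.492

P = 488/1663 ≈ 0.293446 and Q = 47/1663 ≈ 0.028262.
Under the Kimura two-parameter model, d = −½ ln(1 − 2P − Q) − ¼ ln(1 − 2Q).
1 − 2P − Q = 0.384846, giving −½ ln(0.384846) = 0.477456.
1 − 2Q = 0.943476, giving −¼ ln(0.943476) = 0.014546.
d = 0.477456 + 0.014546 = 0.492002.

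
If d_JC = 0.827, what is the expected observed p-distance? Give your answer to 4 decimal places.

p = (3/4)(1 − e^(−4d/3)) = 0.75 × (1 − e^(-1.102667)) = 0.75 × (1 − 0.331984) = 0.501012.

0.5010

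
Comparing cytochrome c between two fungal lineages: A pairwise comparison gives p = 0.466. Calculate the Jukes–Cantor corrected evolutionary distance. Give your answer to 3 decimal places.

d = −(3/4) ln(1 − 4p/3) = −0.75 ln(1 − 0.621333) = −0.75 ln(0.378667)
  = −0.75 × (-0.971098) = 0.728324 substitutions/site.

0.728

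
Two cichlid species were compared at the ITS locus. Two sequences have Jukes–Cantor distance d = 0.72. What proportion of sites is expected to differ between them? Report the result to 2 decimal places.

p = (3/4)(1 − e^(−4d/3)) = 0.75 × (1 − e^(-0.96)) = 0.75 × (1 − 0.382893) = 0.462830.

0.46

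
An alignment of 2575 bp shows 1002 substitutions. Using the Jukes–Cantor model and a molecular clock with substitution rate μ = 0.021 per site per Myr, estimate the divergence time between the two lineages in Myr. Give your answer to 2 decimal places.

13.06

p = 1002/2575 ≈ 0.389126.
d = −(3/4) ln(1 − 4p/3) = −0.75 ln(1 − 0.518835) = −0.75 ln(0.481165)
  = −0.75 × (-0.731545) = 0.548659 substitutions/site.
Under a molecular clock d = 2μt, so t = d/(2μ) = 0.548659 / (2 × 0.021) = 13.06 Myr.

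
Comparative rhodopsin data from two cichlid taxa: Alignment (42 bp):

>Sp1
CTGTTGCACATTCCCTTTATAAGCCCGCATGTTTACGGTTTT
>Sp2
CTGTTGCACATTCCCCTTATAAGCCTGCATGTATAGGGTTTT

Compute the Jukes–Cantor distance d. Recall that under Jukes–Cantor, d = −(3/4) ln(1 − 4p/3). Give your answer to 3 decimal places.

The sequences differ at 4 of 42 sites (16, 26, 33, 36), so p = 4/42 ≈ 0.095238.
d = −(3/4) ln(1 − 4p/3) = −0.75 ln(1 − 0.126984) = −0.75 ln(0.873016)
  = −0.75 × (-0.135801) = 0.101851 substitutions/site.

0.102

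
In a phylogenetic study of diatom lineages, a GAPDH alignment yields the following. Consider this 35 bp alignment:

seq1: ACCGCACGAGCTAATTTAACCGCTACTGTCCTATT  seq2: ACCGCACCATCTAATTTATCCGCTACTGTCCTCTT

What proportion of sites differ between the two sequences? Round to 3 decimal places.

0.114

The sequences differ at 4 of 35 positions (sites 8, 10, 19, 33).
p = 4/35 = 0.114285… ≈ 0.114 (to 3 d.p.).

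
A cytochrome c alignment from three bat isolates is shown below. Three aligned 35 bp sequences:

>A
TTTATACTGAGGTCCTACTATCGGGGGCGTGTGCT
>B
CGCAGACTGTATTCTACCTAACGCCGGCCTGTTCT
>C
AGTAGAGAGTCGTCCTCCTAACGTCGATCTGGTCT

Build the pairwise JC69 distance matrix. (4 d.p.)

d(A,B) = 0.6355, d(A,C) = 0.7053, d(B,C) = 0.4582

A–B: 15/35 sites differ → p ≈ 0.428571, d = −0.75 ln(1 − 0.571428) = 0.635472 ≈ 0.6355.
A–C: 16/35 sites differ → p ≈ 0.457143, d = −0.75 ln(1 − 0.609524) = 0.705292 ≈ 0.7053.
B–C: 12/35 sites differ → p ≈ 0.342857, d = −0.75 ln(1 − 0.457143) = 0.458182 ≈ 0.4582.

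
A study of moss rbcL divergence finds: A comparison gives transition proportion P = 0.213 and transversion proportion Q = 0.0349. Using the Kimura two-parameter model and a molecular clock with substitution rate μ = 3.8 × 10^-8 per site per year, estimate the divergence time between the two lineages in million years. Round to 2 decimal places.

Under the Kimura two-parameter model, d = −½ ln(1 − 2P − Q) − ¼ ln(1 − 2Q).
1 − 2P − Q = 0.5391, giving −½ ln(0.5391) = 0.308927.
1 − 2Q = 0.9302, giving −¼ ln(0.9302) = 0.018089.
d = 0.308927 + 0.018089 = 0.327016.
Under a molecular clock d = 2μt, so t = d/(2μ) = 0.327016 / (2 × 3.8 × 10^-8) = 4.30 million years.

4.30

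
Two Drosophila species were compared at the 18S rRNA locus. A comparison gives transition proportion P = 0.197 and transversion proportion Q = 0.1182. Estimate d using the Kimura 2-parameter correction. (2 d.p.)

0.43

Under the Kimura two-parameter model, d = −½ ln(1 − 2P − Q) − ¼ ln(1 − 2Q).
1 − 2P − Q = 0.4878, giving −½ ln(0.4878) = 0.358925.
1 − 2Q = 0.7636, giving −¼ ln(0.7636) = 0.067428.
d = 0.358925 + 0.067428 = 0.426353.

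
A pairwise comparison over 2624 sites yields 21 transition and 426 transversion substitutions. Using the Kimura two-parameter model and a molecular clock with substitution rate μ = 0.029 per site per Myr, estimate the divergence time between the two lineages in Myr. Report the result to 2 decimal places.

3.39

P = 21/2624 ≈ 0.008003 and Q = 426/2624 ≈ 0.162348.
Under the Kimura two-parameter model, d = −½ ln(1 − 2P − Q) − ¼ ln(1 − 2Q).
1 − 2P − Q = 0.821646, giving −½ ln(0.821646) = 0.098223.
1 − 2Q = 0.675304, giving −¼ ln(0.675304) = 0.098148.
d = 0.098223 + 0.098148 = 0.196371.
Under a molecular clock d = 2μt, so t = d/(2μ) = 0.196371 / (2 × 0.029) = 3.39 Myr.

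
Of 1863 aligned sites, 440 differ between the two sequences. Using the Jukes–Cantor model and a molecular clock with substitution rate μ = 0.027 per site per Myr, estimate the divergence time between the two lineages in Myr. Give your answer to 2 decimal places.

p = 440/1863 ≈ 0.236178.
d = −(3/4) ln(1 − 4p/3) = −0.75 ln(1 − 0.314904) = −0.75 ln(0.685096)
  = −0.75 × (-0.378196) = 0.283647 substitutions/site.
Under a molecular clock d = 2μt, so t = d/(2μ) = 0.283647 / (2 × 0.027) = 5.25 Myr.

5.25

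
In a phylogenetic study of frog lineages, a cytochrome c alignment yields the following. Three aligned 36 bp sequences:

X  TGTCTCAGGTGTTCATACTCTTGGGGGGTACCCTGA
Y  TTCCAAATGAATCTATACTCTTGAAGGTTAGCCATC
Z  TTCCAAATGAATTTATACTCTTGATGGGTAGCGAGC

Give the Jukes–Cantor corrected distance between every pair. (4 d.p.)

X–Y: 16/36 sites differ → p ≈ 0.444444, d = −0.75 ln(1 − 0.592592) = 0.673455 ≈ 0.6735.
X–Z: 14/36 sites differ → p ≈ 0.388889, d = −0.75 ln(1 − 0.518519) = 0.548166 ≈ 0.5482.
Y–Z: 5/36 sites differ → p ≈ 0.138889, d = −0.75 ln(1 − 0.185185) = 0.153596 ≈ 0.1536.

d(X,Y) = 0.6735, d(X,Z) = 0.5482, d(Y,Z) = 0.1536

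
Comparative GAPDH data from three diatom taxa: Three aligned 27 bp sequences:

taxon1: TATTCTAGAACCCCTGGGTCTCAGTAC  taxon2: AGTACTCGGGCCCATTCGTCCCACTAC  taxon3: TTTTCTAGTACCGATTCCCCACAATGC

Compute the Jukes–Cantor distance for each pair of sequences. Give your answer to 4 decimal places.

taxon1–taxon2: 11/27 sites differ → p ≈ 0.407407, d = −0.75 ln(1 − 0.543209) = 0.587647 ≈ 0.5876.
taxon1–taxon3: 11/27 sites differ → p ≈ 0.407407, d = −0.75 ln(1 − 0.543209) = 0.587647 ≈ 0.5876.
taxon2–taxon3: 12/27 sites differ → p ≈ 0.444444, d = −0.75 ln(1 − 0.592592) = 0.673455 ≈ 0.6735.

d(taxon1,taxon2) = 0.5876, d(taxon1,taxon3) = 0.5876, d(taxon2,taxon3) = 0.6735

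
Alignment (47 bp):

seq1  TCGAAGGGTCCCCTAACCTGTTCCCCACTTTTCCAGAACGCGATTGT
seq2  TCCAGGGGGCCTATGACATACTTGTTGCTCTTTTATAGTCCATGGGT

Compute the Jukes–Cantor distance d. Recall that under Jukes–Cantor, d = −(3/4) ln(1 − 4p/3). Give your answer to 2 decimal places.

The sequences differ at 25 of 47 sites, so p = 25/47 ≈ 0.531915.
d = −(3/4) ln(1 − 4p/3) = −0.75 ln(1 − 0.70922) = −0.75 ln(0.29078)
  = −0.75 × (-1.235188) = 0.926391 substitutions/site.

0.93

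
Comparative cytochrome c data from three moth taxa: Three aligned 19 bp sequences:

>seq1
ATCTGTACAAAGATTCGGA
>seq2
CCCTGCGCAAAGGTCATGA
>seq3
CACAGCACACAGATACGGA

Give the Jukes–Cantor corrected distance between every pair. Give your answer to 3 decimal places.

d(seq1,seq2) = 0.618, d(seq1,seq3) = 0.410, d(seq2,seq3) = 0.618

seq1–seq2: 8/19 sites differ → p ≈ 0.421053, d = −0.75 ln(1 − 0.561404) = 0.618132 ≈ 0.618.
seq1–seq3: 6/19 sites differ → p ≈ 0.315789, d = −0.75 ln(1 − 0.421052) = 0.409907 ≈ 0.410.
seq2–seq3: 8/19 sites differ → p ≈ 0.421053, d = −0.75 ln(1 − 0.561404) = 0.618132 ≈ 0.618.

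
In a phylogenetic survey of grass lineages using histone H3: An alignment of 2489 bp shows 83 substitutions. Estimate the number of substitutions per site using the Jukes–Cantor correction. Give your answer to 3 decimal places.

0.034

p = 83/2489 ≈ 0.033347.
d = −(3/4) ln(1 − 4p/3) = −0.75 ln(1 − 0.044463) = −0.75 ln(0.955537)
  = −0.75 × (-0.045482) = 0.034112 substitutions/site.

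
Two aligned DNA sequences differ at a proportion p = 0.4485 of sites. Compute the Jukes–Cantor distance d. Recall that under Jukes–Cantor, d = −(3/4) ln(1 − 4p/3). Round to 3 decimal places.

d = −(3/4) ln(1 − 4p/3) = −0.75 ln(1 − 0.598) = −0.75 ln(0.402)
  = −0.75 × (-0.911303) = 0.683477 substitutions/site.

0.683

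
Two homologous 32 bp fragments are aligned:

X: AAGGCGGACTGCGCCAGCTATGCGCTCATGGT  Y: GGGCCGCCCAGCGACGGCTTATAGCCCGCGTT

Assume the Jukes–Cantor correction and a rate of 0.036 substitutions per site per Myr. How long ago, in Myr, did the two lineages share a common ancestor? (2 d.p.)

The sequences differ at 16 of 32 sites, so p = 16/32 = 0.5.
d = −(3/4) ln(1 − 4p/3) = −0.75 ln(1 − 0.666667) = −0.75 ln(0.333333)
  = −0.75 × (-1.098613) = 0.823960 substitutions/site.
Under a molecular clock d = 2μt, so t = d/(2μ) = 0.823960 / (2 × 0.036) = 11.44 Myr.

11.44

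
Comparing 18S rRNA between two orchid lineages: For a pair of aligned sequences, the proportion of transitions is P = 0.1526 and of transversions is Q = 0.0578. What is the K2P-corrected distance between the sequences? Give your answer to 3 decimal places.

0.256

Under the Kimura two-parameter model, d = −½ ln(1 − 2P − Q) − ¼ ln(1 − 2Q).
1 − 2P − Q = 0.637, giving −½ ln(0.637) = 0.225493.
1 − 2Q = 0.8844, giving −¼ ln(0.8844) = 0.030711.
d = 0.225493 + 0.030711 = 0.256204.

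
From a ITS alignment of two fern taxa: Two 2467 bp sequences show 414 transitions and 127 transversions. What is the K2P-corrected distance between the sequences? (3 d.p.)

P = 414/2467 ≈ 0.167815 and Q = 127/2467 ≈ 0.05148.
Under the Kimura two-parameter model, d = −½ ln(1 − 2P − Q) − ¼ ln(1 − 2Q).
1 − 2P − Q = 0.61289, giving −½ ln(0.61289) = 0.244785.
1 − 2Q = 0.89704, giving −¼ ln(0.89704) = 0.027164.
d = 0.244785 + 0.027164 = 0.271949.

0.272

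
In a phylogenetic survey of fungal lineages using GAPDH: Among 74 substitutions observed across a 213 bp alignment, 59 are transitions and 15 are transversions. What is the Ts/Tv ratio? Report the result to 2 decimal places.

R = 59/15 = 3.933333… ≈ 3.93 (to 2 d.p.).

3.93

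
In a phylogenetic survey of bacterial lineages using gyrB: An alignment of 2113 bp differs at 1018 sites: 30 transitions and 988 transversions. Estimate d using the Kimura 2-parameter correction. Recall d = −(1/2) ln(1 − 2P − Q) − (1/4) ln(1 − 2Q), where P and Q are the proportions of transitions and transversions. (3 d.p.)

P = 30/2113 ≈ 0.014198 and Q = 988/2113 ≈ 0.467582.
Under the Kimura two-parameter model, d = −½ ln(1 − 2P − Q) − ¼ ln(1 − 2Q).
1 − 2P − Q = 0.504022, giving −½ ln(0.504022) = 0.342568.
1 − 2Q = 0.064836, giving −¼ ln(0.064836) = 0.683974.
d = 0.342568 + 0.683974 = 1.026542.

1.027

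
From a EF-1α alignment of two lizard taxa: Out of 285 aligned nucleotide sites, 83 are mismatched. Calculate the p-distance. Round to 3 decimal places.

p = 83/285 = 0.291228… ≈ 0.291 (to 3 d.p.).

0.291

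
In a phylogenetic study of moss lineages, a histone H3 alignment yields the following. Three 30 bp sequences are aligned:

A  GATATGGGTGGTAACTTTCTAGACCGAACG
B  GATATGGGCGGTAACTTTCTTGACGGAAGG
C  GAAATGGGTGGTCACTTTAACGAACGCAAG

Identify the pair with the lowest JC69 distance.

A and B

A–B: 4/30 differ, p = 0.133, d = 0.147.
A–C: 8/30 differ, p = 0.267, d = 0.330.
B–C: 10/30 differ, p = 0.333, d = 0.441.
The smallest distance is between A and B.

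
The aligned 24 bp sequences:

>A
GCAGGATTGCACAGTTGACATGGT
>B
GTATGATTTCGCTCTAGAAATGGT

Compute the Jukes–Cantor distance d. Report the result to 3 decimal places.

The sequences differ at 8 of 24 sites (2, 4, 9, 11, 13, 14, 16, 19), so p = 8/24 ≈ 0.333333.
d = −(3/4) ln(1 − 4p/3) = −0.75 ln(1 − 0.444444) = −0.75 ln(0.555556)
  = −0.75 × (-0.587786) = 0.440840 substitutions/site.

0.441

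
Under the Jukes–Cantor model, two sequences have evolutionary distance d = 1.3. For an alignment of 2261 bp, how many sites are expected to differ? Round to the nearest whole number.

1396

Invert JC69: p = (3/4)(1 − e^(−4d/3)) = 0.75 × (1 − e^(-1.733333)) = 0.75 × (1 − 0.176695) = 0.617479.
Expected differing sites = pL ≈ 0.617479 × 2261 = 1396.120019 ≈ 1396.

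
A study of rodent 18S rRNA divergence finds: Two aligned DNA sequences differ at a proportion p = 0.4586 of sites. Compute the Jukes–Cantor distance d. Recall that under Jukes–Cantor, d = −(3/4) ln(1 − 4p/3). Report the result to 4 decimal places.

d = −(3/4) ln(1 − 4p/3) = −0.75 ln(1 − 0.611467) = −0.75 ln(0.388533)
  = −0.75 × (-0.945377) = 0.709033 substitutions/site.

0.7090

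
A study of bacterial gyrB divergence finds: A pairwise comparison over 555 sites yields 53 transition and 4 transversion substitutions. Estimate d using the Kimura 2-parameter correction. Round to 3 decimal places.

P = 53/555 ≈ 0.095495 and Q = 4/555 ≈ 0.007207.
Under the Kimura two-parameter model, d = −½ ln(1 − 2P − Q) − ¼ ln(1 − 2Q).
1 − 2P − Q = 0.801803, giving −½ ln(0.801803) = 0.110446.
1 − 2Q = 0.985586, giving −¼ ln(0.985586) = 0.003630.
d = 0.110446 + 0.003630 = 0.114076.

0.114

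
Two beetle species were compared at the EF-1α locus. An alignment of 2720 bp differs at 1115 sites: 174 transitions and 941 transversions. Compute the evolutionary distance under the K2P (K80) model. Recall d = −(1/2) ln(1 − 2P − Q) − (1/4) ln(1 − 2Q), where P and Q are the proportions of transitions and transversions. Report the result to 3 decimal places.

0.615

P = 174/2720 ≈ 0.063971 and Q = 941/2720 ≈ 0.345956.
Under the Kimura two-parameter model, d = −½ ln(1 − 2P − Q) − ¼ ln(1 − 2Q).
1 − 2P − Q = 0.526102, giving −½ ln(0.526102) = 0.321130.
1 − 2Q = 0.308088, giving −¼ ln(0.308088) = 0.294342.
d = 0.321130 + 0.294342 = 0.615472.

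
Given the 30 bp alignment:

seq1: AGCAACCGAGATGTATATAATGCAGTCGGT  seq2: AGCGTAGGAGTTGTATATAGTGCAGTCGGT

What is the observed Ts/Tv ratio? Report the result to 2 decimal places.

Transitions are A↔G and C↔T; transversions are all other mismatches.
Transitions: 2. Transversions: 4.
R = 2/4 = 0.50.

0.50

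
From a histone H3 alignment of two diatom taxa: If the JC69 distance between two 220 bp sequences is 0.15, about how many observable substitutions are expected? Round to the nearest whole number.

30

Invert JC69: p = (3/4)(1 − e^(−4d/3)) = 0.75 × (1 − e^(-0.2)) = 0.75 × (1 − 0.818731) = 0.135952.
Expected differing sites = pL ≈ 0.135952 × 220 = 29.90944 ≈ 30.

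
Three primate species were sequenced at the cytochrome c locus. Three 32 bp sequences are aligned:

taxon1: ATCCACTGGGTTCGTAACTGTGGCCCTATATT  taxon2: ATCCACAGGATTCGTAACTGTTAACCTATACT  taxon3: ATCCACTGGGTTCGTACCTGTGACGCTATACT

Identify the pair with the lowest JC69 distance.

taxon1–taxon2: 6/32 differ, p = 0.188, d = 0.216.
taxon1–taxon3: 4/32 differ, p = 0.125, d = 0.137.
taxon2–taxon3: 6/32 differ, p = 0.188, d = 0.216.
The smallest distance is between taxon1 and taxon3.

taxon1 and taxon3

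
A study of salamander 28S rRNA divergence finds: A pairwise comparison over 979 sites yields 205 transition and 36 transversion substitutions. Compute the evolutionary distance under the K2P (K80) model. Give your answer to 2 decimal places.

0.32

P = 205/979 ≈ 0.209397 and Q = 36/979 ≈ 0.036772.
Under the Kimura two-parameter model, d = −½ ln(1 − 2P − Q) − ¼ ln(1 − 2Q).
1 − 2P − Q = 0.544434, giving −½ ln(0.544434) = 0.304004.
1 − 2Q = 0.926456, giving −¼ ln(0.926456) = 0.019097.
d = 0.304004 + 0.019097 = 0.323101.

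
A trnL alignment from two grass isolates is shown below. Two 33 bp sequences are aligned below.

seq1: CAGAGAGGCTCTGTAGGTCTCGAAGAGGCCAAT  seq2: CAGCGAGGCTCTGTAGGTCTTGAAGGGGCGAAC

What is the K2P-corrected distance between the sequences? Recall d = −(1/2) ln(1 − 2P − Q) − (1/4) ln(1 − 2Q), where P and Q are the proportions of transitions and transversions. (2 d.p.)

0.17

Of 33 sites, 3 differences are transitions and 2 are transversions, so P = 3/33 ≈ 0.090909 and Q = 2/33 ≈ 0.060606.
Under the Kimura two-parameter model, d = −½ ln(1 − 2P − Q) − ¼ ln(1 − 2Q).
1 − 2P − Q = 0.757576, giving −½ ln(0.757576) = 0.138816.
1 − 2Q = 0.878788, giving −¼ ln(0.878788) = 0.032303.
d = 0.138816 + 0.032303 = 0.171119.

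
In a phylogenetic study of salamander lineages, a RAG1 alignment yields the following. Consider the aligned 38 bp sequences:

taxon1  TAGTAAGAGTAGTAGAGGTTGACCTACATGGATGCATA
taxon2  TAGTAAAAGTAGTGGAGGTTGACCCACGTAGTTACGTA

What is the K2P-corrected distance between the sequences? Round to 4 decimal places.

0.2646

Of 38 sites, 7 differences are transitions and 1 are transversions, so P = 7/38 ≈ 0.184211 and Q = 1/38 ≈ 0.026316.
Under the Kimura two-parameter model, d = −½ ln(1 − 2P − Q) − ¼ ln(1 − 2Q).
1 − 2P − Q = 0.605262, giving −½ ln(0.605262) = 0.251047.
1 − 2Q = 0.947368, giving −¼ ln(0.947368) = 0.013517.
d = 0.251047 + 0.013517 = 0.264564.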